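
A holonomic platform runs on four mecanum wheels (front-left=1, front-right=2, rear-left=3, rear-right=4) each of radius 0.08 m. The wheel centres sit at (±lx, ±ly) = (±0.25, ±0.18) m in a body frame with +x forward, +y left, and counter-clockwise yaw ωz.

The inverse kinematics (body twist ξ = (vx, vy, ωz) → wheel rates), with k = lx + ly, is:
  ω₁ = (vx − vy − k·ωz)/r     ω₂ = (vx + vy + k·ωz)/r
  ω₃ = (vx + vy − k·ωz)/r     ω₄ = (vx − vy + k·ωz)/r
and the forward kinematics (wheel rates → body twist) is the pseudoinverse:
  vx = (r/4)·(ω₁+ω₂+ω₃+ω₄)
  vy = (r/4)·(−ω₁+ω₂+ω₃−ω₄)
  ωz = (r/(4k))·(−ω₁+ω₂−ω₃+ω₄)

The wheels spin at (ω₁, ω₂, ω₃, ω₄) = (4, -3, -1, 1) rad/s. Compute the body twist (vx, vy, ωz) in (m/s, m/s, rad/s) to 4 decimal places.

k = lx + ly = 0.25 + 0.18 = 0.4300
ω₁+ω₂+ω₃+ω₄ = 1.0000  →  vx = (0.08/4)·1.0000 = 0.0200
−ω₁+ω₂+ω₃−ω₄ = -9.0000  →  vy = (0.08/4)·-9.0000 = -0.1800
−ω₁+ω₂−ω₃+ω₄ = -5.0000  →  ωz = (0.08/1.7200)·-5.0000 = -0.2326

(0.0200, -0.1800, -0.2326)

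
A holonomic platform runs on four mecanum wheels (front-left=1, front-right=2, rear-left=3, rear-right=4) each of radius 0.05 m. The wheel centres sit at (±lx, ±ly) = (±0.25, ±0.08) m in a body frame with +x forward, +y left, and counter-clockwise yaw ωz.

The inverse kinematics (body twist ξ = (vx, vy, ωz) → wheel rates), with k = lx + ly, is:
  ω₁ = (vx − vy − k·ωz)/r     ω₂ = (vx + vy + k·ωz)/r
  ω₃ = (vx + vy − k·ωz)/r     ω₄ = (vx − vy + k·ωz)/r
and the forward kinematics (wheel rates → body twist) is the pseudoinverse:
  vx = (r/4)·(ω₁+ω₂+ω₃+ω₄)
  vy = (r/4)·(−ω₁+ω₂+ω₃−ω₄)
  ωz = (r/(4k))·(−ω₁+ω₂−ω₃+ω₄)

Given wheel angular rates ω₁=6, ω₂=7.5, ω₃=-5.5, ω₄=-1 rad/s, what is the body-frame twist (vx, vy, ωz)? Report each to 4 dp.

k = lx + ly = 0.25 + 0.08 = 0.3300
ω₁+ω₂+ω₃+ω₄ = 7.0000  →  vx = (0.05/4)·7.0000 = 0.0875
−ω₁+ω₂+ω₃−ω₄ = -3.0000  →  vy = (0.05/4)·-3.0000 = -0.0375
−ω₁+ω₂−ω₃+ω₄ = 6.0000  →  ωz = (0.05/1.3200)·6.0000 = 0.2273

(0.0875, -0.0375, 0.2273)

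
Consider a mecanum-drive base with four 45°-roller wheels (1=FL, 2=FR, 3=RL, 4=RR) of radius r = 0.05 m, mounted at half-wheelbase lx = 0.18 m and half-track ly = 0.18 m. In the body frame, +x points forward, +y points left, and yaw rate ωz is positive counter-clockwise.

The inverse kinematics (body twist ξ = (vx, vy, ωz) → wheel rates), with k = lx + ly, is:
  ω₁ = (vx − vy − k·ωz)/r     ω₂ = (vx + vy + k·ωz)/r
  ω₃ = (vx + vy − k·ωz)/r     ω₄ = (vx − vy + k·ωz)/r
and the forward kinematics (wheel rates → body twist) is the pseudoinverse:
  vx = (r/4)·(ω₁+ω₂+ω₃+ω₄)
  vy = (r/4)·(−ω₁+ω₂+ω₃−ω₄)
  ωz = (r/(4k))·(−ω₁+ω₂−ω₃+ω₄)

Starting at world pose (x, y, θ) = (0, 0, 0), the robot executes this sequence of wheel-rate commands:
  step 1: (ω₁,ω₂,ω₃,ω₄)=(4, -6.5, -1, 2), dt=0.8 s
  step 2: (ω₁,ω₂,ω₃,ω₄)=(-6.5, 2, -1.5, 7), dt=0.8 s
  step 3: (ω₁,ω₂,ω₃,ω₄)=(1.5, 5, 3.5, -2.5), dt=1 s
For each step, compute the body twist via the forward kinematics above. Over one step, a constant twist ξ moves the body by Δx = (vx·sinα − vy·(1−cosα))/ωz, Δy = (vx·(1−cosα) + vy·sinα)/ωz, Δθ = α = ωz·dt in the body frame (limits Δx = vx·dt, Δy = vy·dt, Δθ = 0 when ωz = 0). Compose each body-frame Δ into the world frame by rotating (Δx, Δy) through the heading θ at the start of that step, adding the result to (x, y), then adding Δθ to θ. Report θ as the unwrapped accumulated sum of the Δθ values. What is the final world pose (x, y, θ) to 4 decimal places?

step 1: ξ=(vx,vy,ωz)=(-0.0187, -0.1688, -0.2604), dt=0.8 → body Δ=(-0.0289, -0.1325, -0.2083) → world pose (-0.0289, -0.1325, -0.2083)
step 2: ξ=(vx,vy,ωz)=(0.0125, 0.0000, 0.5903), dt=0.8 → body Δ=(0.0096, 0.0023, 0.4722) → world pose (-0.0190, -0.1322, 0.2639)
step 3: ξ=(vx,vy,ωz)=(0.0938, 0.1187, -0.0868), dt=1.0 → body Δ=(0.0988, 0.1145, -0.0868) → world pose (0.0465, 0.0041, 0.1771)

(0.0465, 0.0041, 0.1771)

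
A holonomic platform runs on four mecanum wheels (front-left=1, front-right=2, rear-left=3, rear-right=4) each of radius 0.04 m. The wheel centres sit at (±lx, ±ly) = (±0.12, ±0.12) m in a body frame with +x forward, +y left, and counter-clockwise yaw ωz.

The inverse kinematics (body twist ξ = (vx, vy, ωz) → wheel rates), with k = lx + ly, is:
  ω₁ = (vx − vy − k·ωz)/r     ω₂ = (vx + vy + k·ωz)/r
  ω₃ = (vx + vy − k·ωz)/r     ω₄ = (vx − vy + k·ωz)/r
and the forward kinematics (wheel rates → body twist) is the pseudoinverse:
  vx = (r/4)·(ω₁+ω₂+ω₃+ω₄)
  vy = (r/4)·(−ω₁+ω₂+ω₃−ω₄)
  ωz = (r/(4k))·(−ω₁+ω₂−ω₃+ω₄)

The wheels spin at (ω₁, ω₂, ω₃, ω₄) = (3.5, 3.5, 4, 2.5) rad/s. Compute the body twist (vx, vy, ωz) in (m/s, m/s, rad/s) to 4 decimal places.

k = lx + ly = 0.12 + 0.12 = 0.2400
ω₁+ω₂+ω₃+ω₄ = 13.5000  →  vx = (0.04/4)·13.5000 = 0.1350
−ω₁+ω₂+ω₃−ω₄ = 1.5000  →  vy = (0.04/4)·1.5000 = 0.0150
−ω₁+ω₂−ω₃+ω₄ = -1.5000  →  ωz = (0.04/0.9600)·-1.5000 = -0.0625

(0.1350, 0.0150, -0.0625)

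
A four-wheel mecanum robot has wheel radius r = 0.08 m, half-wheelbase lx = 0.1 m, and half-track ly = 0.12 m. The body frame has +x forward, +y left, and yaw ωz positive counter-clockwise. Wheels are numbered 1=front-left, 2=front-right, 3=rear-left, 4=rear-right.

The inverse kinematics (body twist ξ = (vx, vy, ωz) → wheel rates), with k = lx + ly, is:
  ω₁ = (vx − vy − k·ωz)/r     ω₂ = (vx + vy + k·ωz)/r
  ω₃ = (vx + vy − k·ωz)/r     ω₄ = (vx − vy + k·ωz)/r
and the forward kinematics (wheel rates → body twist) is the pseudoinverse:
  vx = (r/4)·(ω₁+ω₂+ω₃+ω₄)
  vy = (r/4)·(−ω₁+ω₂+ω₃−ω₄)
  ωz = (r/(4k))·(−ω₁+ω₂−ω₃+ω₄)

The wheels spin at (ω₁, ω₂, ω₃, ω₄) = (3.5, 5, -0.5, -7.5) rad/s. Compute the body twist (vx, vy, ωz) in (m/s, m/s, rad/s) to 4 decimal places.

k = lx + ly = 0.1 + 0.12 = 0.2200
ω₁+ω₂+ω₃+ω₄ = 0.5000  →  vx = (0.08/4)·0.5000 = 0.0100
−ω₁+ω₂+ω₃−ω₄ = 8.5000  →  vy = (0.08/4)·8.5000 = 0.1700
−ω₁+ω₂−ω₃+ω₄ = -5.5000  →  ωz = (0.08/0.8800)·-5.5000 = -0.5000

(0.0100, 0.1700, -0.5000)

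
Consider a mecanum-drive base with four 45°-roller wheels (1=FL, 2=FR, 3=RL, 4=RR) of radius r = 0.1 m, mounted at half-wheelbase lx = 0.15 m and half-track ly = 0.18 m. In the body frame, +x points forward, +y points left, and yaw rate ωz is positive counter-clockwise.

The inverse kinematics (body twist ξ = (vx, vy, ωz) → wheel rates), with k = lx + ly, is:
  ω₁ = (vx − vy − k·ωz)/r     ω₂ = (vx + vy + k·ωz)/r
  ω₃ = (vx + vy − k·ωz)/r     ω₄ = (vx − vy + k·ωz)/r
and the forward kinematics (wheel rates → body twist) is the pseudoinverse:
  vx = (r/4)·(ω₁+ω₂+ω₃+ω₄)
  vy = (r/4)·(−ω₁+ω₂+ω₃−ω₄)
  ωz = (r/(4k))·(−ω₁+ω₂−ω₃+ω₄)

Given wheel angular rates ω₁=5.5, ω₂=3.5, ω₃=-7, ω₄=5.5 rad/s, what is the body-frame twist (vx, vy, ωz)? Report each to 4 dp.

(0.1875, -0.3625, 0.7955)

k = lx + ly = 0.15 + 0.18 = 0.3300
ω₁+ω₂+ω₃+ω₄ = 7.5000  →  vx = (0.1/4)·7.5000 = 0.1875
−ω₁+ω₂+ω₃−ω₄ = -14.5000  →  vy = (0.1/4)·-14.5000 = -0.3625
−ω₁+ω₂−ω₃+ω₄ = 10.5000  →  ωz = (0.1/1.3200)·10.5000 = 0.7955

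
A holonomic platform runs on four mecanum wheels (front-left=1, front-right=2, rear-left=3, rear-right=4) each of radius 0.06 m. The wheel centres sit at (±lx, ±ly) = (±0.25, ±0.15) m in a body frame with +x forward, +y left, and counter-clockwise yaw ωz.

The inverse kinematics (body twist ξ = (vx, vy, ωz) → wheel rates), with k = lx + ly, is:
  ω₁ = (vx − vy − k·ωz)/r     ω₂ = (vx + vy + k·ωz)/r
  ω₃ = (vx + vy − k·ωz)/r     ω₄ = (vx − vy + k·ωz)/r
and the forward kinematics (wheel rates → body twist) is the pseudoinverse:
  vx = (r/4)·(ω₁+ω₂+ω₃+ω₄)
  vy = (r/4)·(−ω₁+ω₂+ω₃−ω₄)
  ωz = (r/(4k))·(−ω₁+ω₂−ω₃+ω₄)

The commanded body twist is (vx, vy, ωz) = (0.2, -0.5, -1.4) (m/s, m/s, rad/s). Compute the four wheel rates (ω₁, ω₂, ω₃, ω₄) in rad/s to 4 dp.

(21.0000, -14.3333, 4.3333, 2.3333)

k = lx + ly = 0.25 + 0.15 = 0.4000;  k·ωz = 0.4000·-1.4 = -0.5600
ω₁ (FL) = (vx − vy − k·ωz)/r = 1.2600/0.06 = 21.0000
ω₂ (FR) = (vx + vy + k·ωz)/r = -0.8600/0.06 = -14.3333
ω₃ (RL) = (vx + vy − k·ωz)/r = 0.2600/0.06 = 4.3333
ω₄ (RR) = (vx − vy + k·ωz)/r = 0.1400/0.06 = 2.3333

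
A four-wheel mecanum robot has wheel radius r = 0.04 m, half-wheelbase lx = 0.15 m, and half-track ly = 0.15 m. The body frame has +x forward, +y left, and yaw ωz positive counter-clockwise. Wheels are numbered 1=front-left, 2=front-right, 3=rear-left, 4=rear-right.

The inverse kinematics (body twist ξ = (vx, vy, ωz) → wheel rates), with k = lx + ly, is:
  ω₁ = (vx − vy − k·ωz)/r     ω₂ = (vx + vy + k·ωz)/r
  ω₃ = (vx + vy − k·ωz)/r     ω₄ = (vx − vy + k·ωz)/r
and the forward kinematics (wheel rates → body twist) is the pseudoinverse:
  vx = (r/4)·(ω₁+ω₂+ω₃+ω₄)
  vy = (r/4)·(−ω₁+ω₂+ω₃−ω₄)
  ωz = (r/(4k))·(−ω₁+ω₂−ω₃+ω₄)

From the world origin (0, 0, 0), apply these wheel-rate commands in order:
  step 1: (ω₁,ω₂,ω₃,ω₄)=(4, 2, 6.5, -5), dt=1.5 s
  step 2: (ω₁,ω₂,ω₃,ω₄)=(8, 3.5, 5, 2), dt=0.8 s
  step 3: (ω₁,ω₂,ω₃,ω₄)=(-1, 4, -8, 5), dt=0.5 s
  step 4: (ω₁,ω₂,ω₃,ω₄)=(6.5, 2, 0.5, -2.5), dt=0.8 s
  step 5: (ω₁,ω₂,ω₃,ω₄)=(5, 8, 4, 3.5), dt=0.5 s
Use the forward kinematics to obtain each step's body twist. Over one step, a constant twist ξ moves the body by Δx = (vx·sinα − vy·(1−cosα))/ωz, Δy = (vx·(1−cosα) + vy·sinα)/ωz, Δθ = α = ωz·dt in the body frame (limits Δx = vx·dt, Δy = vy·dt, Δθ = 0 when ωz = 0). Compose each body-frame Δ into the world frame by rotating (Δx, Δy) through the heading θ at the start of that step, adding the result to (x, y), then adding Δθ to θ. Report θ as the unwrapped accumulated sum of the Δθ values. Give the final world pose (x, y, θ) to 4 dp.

(0.3409, -0.1456, -0.7333)

step 1: ξ=(vx,vy,ωz)=(0.0750, 0.0950, -0.4500), dt=1.5 → body Δ=(0.1504, 0.0954, -0.6750) → world pose (0.1504, 0.0954, -0.6750)
step 2: ξ=(vx,vy,ωz)=(0.1850, -0.0150, -0.2500), dt=0.8 → body Δ=(0.1458, -0.0267, -0.2000) → world pose (0.2476, -0.0166, -0.8750)
step 3: ξ=(vx,vy,ωz)=(0.0000, -0.0800, 0.6000), dt=0.5 → body Δ=(0.0060, -0.0394, 0.3000) → world pose (0.2212, -0.0464, -0.5750)
step 4: ξ=(vx,vy,ωz)=(0.0650, -0.0150, -0.2500), dt=0.8 → body Δ=(0.0505, -0.0171, -0.2000) → world pose (0.2542, -0.0882, -0.7750)
step 5: ξ=(vx,vy,ωz)=(0.2050, 0.0350, 0.0833), dt=0.5 → body Δ=(0.1021, 0.0196, 0.0417) → world pose (0.3409, -0.1456, -0.7333)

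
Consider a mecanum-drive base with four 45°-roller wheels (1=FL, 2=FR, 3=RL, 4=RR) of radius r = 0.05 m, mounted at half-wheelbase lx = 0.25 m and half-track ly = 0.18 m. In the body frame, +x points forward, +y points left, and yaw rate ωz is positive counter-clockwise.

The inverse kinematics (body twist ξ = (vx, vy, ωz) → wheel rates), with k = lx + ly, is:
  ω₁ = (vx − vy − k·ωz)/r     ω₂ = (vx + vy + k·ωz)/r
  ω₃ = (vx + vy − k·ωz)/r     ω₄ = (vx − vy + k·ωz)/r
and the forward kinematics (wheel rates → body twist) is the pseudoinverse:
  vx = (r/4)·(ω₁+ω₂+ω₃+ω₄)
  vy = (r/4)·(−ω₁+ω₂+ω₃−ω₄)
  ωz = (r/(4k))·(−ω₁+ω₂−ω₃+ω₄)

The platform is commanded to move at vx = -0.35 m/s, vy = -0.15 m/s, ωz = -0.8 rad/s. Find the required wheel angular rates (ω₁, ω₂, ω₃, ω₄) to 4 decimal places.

k = lx + ly = 0.25 + 0.18 = 0.4300;  k·ωz = 0.4300·-0.8 = -0.3440
ω₁ (FL) = (vx − vy − k·ωz)/r = 0.1440/0.05 = 2.8800
ω₂ (FR) = (vx + vy + k·ωz)/r = -0.8440/0.05 = -16.8800
ω₃ (RL) = (vx + vy − k·ωz)/r = -0.1560/0.05 = -3.1200
ω₄ (RR) = (vx − vy + k·ωz)/r = -0.5440/0.05 = -10.8800

(2.8800, -16.8800, -3.1200, -10.8800)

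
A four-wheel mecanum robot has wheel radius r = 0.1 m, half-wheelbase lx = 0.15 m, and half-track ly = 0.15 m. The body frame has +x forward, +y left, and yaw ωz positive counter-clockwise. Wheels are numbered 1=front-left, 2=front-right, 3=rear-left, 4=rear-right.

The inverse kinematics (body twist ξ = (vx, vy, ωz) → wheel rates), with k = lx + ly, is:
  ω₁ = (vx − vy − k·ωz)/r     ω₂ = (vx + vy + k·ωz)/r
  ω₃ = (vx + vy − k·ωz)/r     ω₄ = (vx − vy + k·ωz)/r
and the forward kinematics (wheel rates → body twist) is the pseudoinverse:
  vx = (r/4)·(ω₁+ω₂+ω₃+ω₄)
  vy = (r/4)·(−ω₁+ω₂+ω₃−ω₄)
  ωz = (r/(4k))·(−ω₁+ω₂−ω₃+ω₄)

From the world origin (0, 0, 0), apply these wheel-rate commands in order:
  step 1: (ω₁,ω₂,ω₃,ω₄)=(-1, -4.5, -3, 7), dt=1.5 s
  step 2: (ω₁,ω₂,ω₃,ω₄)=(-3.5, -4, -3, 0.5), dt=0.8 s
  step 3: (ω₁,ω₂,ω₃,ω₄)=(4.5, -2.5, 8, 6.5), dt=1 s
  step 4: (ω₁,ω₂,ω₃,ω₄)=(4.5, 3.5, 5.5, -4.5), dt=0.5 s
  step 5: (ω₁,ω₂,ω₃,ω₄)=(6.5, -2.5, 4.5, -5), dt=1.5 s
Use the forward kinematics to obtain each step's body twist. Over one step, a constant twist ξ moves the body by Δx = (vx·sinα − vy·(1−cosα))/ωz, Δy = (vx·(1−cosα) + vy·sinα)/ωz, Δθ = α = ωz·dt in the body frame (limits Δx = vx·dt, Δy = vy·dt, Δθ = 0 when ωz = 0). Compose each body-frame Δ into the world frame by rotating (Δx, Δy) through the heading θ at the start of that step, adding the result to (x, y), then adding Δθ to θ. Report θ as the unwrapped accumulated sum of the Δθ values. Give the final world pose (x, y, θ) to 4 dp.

step 1: ξ=(vx,vy,ωz)=(-0.0375, -0.3375, 0.5417), dt=1.5 → body Δ=(0.1443, -0.4740, 0.8125) → world pose (0.1443, -0.4740, 0.8125)
step 2: ξ=(vx,vy,ωz)=(-0.2500, -0.1000, 0.2500), dt=0.8 → body Δ=(-0.1907, -0.0994, 0.2000) → world pose (0.0854, -0.6808, 1.0125)
step 3: ξ=(vx,vy,ωz)=(0.4125, -0.1375, -0.7083), dt=1.0 → body Δ=(0.3322, -0.2664, -0.7083) → world pose (0.4872, -0.5402, 0.3042)
step 4: ξ=(vx,vy,ωz)=(0.2250, 0.2250, -0.9167), dt=0.5 → body Δ=(0.1339, 0.0833, -0.4583) → world pose (0.5901, -0.4206, -0.1542)
step 5: ξ=(vx,vy,ωz)=(0.0875, 0.0125, -1.5417), dt=1.5 → body Δ=(0.0554, -0.0891, -2.3125) → world pose (0.6312, -0.5172, -2.4667)

(0.6312, -0.5172, -2.4667)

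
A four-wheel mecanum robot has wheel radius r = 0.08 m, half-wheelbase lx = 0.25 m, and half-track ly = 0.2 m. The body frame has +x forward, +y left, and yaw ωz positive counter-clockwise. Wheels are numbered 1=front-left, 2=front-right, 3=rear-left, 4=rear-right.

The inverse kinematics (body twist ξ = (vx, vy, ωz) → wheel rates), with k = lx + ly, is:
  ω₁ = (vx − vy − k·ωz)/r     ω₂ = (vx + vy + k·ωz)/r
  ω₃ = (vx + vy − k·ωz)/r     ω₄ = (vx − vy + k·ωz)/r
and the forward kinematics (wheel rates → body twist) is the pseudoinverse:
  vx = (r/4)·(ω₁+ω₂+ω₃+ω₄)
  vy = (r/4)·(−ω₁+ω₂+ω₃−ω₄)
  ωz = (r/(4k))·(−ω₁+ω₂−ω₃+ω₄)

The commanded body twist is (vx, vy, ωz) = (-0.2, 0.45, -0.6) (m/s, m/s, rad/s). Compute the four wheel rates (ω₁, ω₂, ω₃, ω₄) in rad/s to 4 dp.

k = lx + ly = 0.25 + 0.2 = 0.4500;  k·ωz = 0.4500·-0.6 = -0.2700
ω₁ (FL) = (vx − vy − k·ωz)/r = -0.3800/0.08 = -4.7500
ω₂ (FR) = (vx + vy + k·ωz)/r = -0.0200/0.08 = -0.2500
ω₃ (RL) = (vx + vy − k·ωz)/r = 0.5200/0.08 = 6.5000
ω₄ (RR) = (vx − vy + k·ωz)/r = -0.9200/0.08 = -11.5000

(-4.7500, -0.2500, 6.5000, -11.5000)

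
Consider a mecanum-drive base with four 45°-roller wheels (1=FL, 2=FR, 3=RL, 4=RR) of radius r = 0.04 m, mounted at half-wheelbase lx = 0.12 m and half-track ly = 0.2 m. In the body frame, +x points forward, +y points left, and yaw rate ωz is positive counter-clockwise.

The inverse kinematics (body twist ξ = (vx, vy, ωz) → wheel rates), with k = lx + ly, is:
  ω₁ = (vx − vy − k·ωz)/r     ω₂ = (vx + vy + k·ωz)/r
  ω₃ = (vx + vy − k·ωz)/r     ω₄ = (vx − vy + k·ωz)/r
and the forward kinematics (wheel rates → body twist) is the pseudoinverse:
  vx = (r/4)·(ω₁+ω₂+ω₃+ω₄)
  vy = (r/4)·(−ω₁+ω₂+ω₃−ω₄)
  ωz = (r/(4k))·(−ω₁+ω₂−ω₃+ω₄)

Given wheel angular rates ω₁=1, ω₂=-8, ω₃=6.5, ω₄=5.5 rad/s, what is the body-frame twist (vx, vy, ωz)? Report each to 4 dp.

k = lx + ly = 0.12 + 0.2 = 0.3200
ω₁+ω₂+ω₃+ω₄ = 5.0000  →  vx = (0.04/4)·5.0000 = 0.0500
−ω₁+ω₂+ω₃−ω₄ = -8.0000  →  vy = (0.04/4)·-8.0000 = -0.0800
−ω₁+ω₂−ω₃+ω₄ = -10.0000  →  ωz = (0.04/1.2800)·-10.0000 = -0.3125

(0.0500, -0.0800, -0.3125)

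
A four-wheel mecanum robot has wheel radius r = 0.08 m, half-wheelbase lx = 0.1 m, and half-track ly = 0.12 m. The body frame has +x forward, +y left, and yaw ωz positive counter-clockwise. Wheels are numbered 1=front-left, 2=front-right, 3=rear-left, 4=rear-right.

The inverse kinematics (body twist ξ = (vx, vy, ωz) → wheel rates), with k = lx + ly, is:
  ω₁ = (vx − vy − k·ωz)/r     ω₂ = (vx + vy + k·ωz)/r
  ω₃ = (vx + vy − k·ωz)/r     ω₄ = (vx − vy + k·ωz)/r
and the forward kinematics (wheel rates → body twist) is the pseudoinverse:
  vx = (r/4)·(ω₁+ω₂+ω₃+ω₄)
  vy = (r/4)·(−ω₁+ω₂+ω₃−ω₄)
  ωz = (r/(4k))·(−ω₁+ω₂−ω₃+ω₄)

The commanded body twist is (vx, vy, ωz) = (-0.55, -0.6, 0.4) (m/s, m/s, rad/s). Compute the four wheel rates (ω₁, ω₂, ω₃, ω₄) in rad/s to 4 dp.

(-0.4750, -13.2750, -15.4750, 1.7250)

k = lx + ly = 0.1 + 0.12 = 0.2200;  k·ωz = 0.2200·0.4 = 0.0880
ω₁ (FL) = (vx − vy − k·ωz)/r = -0.0380/0.08 = -0.4750
ω₂ (FR) = (vx + vy + k·ωz)/r = -1.0620/0.08 = -13.2750
ω₃ (RL) = (vx + vy − k·ωz)/r = -1.2380/0.08 = -15.4750
ω₄ (RR) = (vx − vy + k·ωz)/r = 0.1380/0.08 = 1.7250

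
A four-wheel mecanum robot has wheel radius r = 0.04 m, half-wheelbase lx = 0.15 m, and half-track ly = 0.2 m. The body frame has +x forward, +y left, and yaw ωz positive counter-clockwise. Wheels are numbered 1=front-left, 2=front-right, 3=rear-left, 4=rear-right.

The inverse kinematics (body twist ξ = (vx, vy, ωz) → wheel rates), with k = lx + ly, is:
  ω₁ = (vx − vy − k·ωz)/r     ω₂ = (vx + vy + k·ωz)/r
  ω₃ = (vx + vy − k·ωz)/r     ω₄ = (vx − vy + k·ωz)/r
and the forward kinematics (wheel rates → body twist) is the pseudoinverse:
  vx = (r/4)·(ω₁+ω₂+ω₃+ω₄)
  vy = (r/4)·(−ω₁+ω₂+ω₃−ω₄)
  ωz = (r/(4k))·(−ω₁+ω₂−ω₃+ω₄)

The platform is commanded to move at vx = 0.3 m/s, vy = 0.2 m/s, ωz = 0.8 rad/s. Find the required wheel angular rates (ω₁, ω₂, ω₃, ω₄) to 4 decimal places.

(-4.5000, 19.5000, 5.5000, 9.5000)

k = lx + ly = 0.15 + 0.2 = 0.3500;  k·ωz = 0.3500·0.8 = 0.2800
ω₁ (FL) = (vx − vy − k·ωz)/r = -0.1800/0.04 = -4.5000
ω₂ (FR) = (vx + vy + k·ωz)/r = 0.7800/0.04 = 19.5000
ω₃ (RL) = (vx + vy − k·ωz)/r = 0.2200/0.04 = 5.5000
ω₄ (RR) = (vx − vy + k·ωz)/r = 0.3800/0.04 = 9.5000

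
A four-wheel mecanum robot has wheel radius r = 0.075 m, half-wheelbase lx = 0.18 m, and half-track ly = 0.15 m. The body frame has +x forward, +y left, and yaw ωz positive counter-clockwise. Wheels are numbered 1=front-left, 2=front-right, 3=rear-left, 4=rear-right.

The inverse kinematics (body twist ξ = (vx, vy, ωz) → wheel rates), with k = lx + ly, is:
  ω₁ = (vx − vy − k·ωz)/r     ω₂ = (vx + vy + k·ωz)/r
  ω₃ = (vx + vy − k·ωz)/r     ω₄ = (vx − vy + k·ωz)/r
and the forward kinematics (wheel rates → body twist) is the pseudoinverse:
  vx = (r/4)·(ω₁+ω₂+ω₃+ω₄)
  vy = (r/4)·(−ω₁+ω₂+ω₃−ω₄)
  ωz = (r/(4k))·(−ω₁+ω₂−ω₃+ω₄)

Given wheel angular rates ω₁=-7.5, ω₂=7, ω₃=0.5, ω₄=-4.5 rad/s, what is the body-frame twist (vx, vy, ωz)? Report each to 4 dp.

k = lx + ly = 0.18 + 0.15 = 0.3300
ω₁+ω₂+ω₃+ω₄ = -4.5000  →  vx = (0.075/4)·-4.5000 = -0.0844
−ω₁+ω₂+ω₃−ω₄ = 19.5000  →  vy = (0.075/4)·19.5000 = 0.3656
−ω₁+ω₂−ω₃+ω₄ = 9.5000  →  ωz = (0.075/1.3200)·9.5000 = 0.5398

(-0.0844, 0.3656, 0.5398)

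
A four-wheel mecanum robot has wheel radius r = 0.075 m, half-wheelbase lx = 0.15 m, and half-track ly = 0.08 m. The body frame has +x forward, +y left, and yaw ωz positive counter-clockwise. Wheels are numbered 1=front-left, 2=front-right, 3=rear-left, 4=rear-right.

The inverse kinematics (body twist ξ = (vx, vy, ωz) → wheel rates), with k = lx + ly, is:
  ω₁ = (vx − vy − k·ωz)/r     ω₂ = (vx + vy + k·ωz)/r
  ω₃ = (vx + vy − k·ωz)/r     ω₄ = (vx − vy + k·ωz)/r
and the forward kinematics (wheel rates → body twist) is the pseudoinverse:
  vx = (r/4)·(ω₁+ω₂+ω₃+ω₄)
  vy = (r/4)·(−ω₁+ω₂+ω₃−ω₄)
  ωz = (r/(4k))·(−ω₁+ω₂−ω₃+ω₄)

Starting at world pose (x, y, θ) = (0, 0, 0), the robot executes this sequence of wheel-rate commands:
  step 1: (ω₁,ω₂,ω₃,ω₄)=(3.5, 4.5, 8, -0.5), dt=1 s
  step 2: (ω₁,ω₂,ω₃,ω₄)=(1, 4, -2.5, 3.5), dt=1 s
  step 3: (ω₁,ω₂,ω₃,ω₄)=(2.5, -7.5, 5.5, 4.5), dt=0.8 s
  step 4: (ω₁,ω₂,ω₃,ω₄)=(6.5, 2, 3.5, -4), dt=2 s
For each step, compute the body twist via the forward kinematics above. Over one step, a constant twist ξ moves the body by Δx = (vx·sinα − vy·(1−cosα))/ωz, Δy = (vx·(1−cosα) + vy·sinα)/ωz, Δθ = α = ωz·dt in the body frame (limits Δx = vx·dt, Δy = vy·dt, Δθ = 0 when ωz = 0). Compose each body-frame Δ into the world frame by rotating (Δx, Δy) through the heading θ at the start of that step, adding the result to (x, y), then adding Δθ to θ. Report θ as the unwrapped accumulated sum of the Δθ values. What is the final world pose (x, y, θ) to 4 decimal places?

(0.5542, -0.3991, -2.5516)

step 1: ξ=(vx,vy,ωz)=(0.2906, 0.1781, -0.6114), dt=1.0 → body Δ=(0.3256, 0.0811, -0.6114) → world pose (0.3256, 0.0811, -0.6114)
step 2: ξ=(vx,vy,ωz)=(0.1125, -0.0563, 0.7337), dt=1.0 → body Δ=(0.1224, -0.0119, 0.7337) → world pose (0.4190, 0.0011, 0.1223)
step 3: ξ=(vx,vy,ωz)=(0.0937, -0.1688, -0.8967), dt=0.8 → body Δ=(0.0223, -0.1495, -0.7174) → world pose (0.4595, -0.1445, -0.5951)
step 4: ξ=(vx,vy,ωz)=(0.1500, 0.0563, -0.9783), dt=2.0 → body Δ=(0.2212, -0.1577, -1.9565) → world pose (0.5542, -0.3991, -2.5516)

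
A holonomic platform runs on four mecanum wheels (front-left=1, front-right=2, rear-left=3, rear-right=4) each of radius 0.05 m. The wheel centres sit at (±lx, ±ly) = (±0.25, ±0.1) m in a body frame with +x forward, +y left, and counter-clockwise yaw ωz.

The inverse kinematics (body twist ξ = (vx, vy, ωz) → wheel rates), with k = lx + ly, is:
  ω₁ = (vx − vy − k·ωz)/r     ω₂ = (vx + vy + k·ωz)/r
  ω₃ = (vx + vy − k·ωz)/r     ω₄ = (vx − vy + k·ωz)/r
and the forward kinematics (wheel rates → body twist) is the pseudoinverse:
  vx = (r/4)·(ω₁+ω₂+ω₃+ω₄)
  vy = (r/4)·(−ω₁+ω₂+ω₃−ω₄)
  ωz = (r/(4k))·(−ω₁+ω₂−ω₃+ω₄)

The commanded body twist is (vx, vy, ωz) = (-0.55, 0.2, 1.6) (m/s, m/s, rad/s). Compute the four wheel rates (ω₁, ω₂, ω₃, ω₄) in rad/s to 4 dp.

(-26.2000, 4.2000, -18.2000, -3.8000)

k = lx + ly = 0.25 + 0.1 = 0.3500;  k·ωz = 0.3500·1.6 = 0.5600
ω₁ (FL) = (vx − vy − k·ωz)/r = -1.3100/0.05 = -26.2000
ω₂ (FR) = (vx + vy + k·ωz)/r = 0.2100/0.05 = 4.2000
ω₃ (RL) = (vx + vy − k·ωz)/r = -0.9100/0.05 = -18.2000
ω₄ (RR) = (vx − vy + k·ωz)/r = -0.1900/0.05 = -3.8000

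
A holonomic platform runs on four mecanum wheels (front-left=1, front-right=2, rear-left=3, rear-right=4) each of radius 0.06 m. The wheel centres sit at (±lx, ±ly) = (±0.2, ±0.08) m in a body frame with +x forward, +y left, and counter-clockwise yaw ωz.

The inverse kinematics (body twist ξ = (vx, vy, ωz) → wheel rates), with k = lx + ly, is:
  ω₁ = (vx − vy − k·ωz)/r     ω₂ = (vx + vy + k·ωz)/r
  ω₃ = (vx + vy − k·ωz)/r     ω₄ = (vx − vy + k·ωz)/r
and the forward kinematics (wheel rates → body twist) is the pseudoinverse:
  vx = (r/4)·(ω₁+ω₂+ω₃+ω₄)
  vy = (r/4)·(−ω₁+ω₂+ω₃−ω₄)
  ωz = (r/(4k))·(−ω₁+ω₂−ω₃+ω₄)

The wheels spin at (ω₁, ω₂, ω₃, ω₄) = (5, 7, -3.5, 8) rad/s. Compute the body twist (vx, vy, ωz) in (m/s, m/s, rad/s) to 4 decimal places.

k = lx + ly = 0.2 + 0.08 = 0.2800
ω₁+ω₂+ω₃+ω₄ = 16.5000  →  vx = (0.06/4)·16.5000 = 0.2475
−ω₁+ω₂+ω₃−ω₄ = -9.5000  →  vy = (0.06/4)·-9.5000 = -0.1425
−ω₁+ω₂−ω₃+ω₄ = 13.5000  →  ωz = (0.06/1.1200)·13.5000 = 0.7232

(0.2475, -0.1425, 0.7232)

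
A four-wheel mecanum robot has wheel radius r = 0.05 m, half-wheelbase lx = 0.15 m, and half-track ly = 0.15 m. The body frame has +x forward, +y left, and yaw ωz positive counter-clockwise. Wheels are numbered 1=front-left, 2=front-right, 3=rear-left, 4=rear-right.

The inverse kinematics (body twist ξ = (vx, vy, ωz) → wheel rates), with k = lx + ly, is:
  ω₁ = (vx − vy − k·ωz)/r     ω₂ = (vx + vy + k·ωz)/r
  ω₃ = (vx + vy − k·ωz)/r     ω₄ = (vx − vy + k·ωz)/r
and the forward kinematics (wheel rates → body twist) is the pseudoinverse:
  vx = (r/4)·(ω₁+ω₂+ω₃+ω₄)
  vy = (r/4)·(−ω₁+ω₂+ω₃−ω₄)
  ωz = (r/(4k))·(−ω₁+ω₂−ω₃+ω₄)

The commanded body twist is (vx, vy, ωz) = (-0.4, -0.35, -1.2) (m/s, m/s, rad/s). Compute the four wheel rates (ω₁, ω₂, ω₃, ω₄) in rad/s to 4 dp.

k = lx + ly = 0.15 + 0.15 = 0.3000;  k·ωz = 0.3000·-1.2 = -0.3600
ω₁ (FL) = (vx − vy − k·ωz)/r = 0.3100/0.05 = 6.2000
ω₂ (FR) = (vx + vy + k·ωz)/r = -1.1100/0.05 = -22.2000
ω₃ (RL) = (vx + vy − k·ωz)/r = -0.3900/0.05 = -7.8000
ω₄ (RR) = (vx − vy + k·ωz)/r = -0.4100/0.05 = -8.2000

(6.2000, -22.2000, -7.8000, -8.2000)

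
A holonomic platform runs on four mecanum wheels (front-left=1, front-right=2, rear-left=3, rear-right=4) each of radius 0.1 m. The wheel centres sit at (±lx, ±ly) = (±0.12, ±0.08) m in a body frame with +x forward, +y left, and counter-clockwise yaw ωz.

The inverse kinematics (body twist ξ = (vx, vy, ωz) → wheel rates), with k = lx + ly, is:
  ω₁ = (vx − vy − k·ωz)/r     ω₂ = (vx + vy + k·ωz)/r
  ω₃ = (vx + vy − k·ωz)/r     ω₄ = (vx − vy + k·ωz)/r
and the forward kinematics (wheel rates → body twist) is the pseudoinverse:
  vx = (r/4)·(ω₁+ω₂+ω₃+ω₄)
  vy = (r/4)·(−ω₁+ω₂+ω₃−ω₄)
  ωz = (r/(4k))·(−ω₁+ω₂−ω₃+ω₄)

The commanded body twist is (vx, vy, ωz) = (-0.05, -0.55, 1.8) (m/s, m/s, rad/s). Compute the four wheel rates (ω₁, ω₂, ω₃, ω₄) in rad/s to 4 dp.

k = lx + ly = 0.12 + 0.08 = 0.2000;  k·ωz = 0.2000·1.8 = 0.3600
ω₁ (FL) = (vx − vy − k·ωz)/r = 0.1400/0.1 = 1.4000
ω₂ (FR) = (vx + vy + k·ωz)/r = -0.2400/0.1 = -2.4000
ω₃ (RL) = (vx + vy − k·ωz)/r = -0.9600/0.1 = -9.6000
ω₄ (RR) = (vx − vy + k·ωz)/r = 0.8600/0.1 = 8.6000

(1.4000, -2.4000, -9.6000, 8.6000)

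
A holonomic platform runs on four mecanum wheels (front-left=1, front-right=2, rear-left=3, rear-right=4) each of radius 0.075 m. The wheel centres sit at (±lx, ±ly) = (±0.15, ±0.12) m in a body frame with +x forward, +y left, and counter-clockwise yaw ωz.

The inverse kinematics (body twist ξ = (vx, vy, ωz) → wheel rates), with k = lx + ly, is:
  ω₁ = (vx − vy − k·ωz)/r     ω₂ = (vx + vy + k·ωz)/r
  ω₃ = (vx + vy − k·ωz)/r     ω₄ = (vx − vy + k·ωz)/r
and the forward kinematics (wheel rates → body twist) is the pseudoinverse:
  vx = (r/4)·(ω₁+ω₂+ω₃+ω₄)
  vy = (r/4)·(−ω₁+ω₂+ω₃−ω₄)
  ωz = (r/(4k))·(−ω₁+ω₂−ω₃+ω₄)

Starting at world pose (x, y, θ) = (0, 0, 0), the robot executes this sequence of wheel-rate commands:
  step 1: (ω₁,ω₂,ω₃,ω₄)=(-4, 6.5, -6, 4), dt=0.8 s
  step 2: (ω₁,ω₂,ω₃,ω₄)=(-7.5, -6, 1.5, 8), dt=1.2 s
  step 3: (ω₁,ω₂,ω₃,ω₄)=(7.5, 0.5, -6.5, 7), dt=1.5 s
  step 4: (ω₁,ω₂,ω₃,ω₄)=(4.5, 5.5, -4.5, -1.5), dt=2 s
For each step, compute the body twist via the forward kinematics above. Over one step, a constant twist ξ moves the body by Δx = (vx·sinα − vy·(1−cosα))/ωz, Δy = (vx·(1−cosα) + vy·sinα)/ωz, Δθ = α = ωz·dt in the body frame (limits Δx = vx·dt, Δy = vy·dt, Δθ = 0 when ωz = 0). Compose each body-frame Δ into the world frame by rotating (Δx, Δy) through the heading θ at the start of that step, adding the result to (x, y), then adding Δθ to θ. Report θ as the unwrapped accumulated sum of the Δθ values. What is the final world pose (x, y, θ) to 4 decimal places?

(0.3414, 0.5387, 3.0382)

step 1: ξ=(vx,vy,ωz)=(0.0094, 0.0094, 1.4236), dt=0.8 → body Δ=(0.0022, 0.0098, 1.1389) → world pose (0.0022, 0.0098, 1.1389)
step 2: ξ=(vx,vy,ωz)=(-0.0750, -0.0937, 0.5556), dt=1.2 → body Δ=(-0.0473, -0.1333, 0.6667) → world pose (0.1033, -0.0890, 1.8056)
step 3: ξ=(vx,vy,ωz)=(0.1594, -0.3844, 0.4514), dt=1.5 → body Δ=(0.4091, -0.4556, 0.6771) → world pose (0.4513, 0.4148, 2.4826)
step 4: ξ=(vx,vy,ωz)=(0.0750, -0.0375, 0.2778), dt=2.0 → body Δ=(0.1627, -0.0306, 0.5556) → world pose (0.3414, 0.5387, 3.0382)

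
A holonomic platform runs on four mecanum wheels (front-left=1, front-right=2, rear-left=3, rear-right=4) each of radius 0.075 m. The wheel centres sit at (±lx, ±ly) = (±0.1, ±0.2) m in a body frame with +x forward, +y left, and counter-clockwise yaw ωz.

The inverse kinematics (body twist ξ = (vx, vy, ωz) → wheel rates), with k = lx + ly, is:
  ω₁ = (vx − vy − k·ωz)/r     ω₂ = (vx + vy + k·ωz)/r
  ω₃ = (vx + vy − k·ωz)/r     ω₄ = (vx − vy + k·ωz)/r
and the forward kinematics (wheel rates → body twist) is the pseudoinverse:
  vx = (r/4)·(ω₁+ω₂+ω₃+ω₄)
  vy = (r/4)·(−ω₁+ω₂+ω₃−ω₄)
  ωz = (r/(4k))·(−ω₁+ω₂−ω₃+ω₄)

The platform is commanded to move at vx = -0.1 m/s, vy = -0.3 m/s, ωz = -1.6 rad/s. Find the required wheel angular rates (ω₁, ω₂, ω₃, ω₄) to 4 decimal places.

(9.0667, -11.7333, 1.0667, -3.7333)

k = lx + ly = 0.1 + 0.2 = 0.3000;  k·ωz = 0.3000·-1.6 = -0.4800
ω₁ (FL) = (vx − vy − k·ωz)/r = 0.6800/0.075 = 9.0667
ω₂ (FR) = (vx + vy + k·ωz)/r = -0.8800/0.075 = -11.7333
ω₃ (RL) = (vx + vy − k·ωz)/r = 0.0800/0.075 = 1.0667
ω₄ (RR) = (vx − vy + k·ωz)/r = -0.2800/0.075 = -3.7333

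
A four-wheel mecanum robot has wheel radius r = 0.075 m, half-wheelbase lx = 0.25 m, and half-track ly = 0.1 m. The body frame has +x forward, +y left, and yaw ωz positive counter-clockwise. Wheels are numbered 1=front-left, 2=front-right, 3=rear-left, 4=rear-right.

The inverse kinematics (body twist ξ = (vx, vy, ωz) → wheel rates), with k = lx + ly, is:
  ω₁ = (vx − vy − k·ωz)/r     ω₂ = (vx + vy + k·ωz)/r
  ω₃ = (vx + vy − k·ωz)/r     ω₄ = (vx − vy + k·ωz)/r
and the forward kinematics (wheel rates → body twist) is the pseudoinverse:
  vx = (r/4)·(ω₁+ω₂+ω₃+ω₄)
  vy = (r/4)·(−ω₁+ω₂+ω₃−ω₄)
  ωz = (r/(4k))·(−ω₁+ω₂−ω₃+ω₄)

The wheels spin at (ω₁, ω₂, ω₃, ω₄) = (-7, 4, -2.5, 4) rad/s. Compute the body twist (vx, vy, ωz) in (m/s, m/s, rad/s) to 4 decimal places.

k = lx + ly = 0.25 + 0.1 = 0.3500
ω₁+ω₂+ω₃+ω₄ = -1.5000  →  vx = (0.075/4)·-1.5000 = -0.0281
−ω₁+ω₂+ω₃−ω₄ = 4.5000  →  vy = (0.075/4)·4.5000 = 0.0844
−ω₁+ω₂−ω₃+ω₄ = 17.5000  →  ωz = (0.075/1.4000)·17.5000 = 0.9375

(-0.0281, 0.0844, 0.9375)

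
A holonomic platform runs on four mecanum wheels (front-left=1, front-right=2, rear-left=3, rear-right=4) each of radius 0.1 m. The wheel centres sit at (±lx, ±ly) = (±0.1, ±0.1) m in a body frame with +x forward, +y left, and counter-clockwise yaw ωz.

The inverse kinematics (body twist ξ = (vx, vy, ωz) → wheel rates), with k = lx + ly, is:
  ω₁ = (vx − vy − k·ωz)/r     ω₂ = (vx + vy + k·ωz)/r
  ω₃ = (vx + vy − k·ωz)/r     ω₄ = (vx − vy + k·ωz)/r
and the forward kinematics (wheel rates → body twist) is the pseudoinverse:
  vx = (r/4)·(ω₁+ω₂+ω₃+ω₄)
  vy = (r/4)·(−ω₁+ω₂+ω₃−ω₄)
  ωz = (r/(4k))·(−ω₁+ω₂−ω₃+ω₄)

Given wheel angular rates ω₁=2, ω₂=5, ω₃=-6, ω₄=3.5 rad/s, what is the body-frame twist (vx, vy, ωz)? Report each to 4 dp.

(0.1125, -0.1625, 1.5625)

k = lx + ly = 0.1 + 0.1 = 0.2000
ω₁+ω₂+ω₃+ω₄ = 4.5000  →  vx = (0.1/4)·4.5000 = 0.1125
−ω₁+ω₂+ω₃−ω₄ = -6.5000  →  vy = (0.1/4)·-6.5000 = -0.1625
−ω₁+ω₂−ω₃+ω₄ = 12.5000  →  ωz = (0.1/0.8000)·12.5000 = 1.5625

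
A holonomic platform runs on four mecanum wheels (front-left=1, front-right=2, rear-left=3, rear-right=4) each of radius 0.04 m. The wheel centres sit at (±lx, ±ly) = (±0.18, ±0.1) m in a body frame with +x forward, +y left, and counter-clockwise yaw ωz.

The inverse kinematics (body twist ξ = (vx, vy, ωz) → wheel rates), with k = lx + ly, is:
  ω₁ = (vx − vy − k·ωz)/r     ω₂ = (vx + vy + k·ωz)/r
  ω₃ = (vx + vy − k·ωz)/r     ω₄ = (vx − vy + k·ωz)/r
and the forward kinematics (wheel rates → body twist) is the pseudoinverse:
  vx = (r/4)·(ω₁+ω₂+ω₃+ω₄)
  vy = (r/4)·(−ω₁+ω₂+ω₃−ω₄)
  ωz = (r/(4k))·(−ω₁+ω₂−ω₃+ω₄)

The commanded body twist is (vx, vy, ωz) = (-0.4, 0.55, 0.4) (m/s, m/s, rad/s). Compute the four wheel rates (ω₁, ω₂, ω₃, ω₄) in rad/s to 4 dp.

(-26.5500, 6.5500, 0.9500, -20.9500)

k = lx + ly = 0.18 + 0.1 = 0.2800;  k·ωz = 0.2800·0.4 = 0.1120
ω₁ (FL) = (vx − vy − k·ωz)/r = -1.0620/0.04 = -26.5500
ω₂ (FR) = (vx + vy + k·ωz)/r = 0.2620/0.04 = 6.5500
ω₃ (RL) = (vx + vy − k·ωz)/r = 0.0380/0.04 = 0.9500
ω₄ (RR) = (vx − vy + k·ωz)/r = -0.8380/0.04 = -20.9500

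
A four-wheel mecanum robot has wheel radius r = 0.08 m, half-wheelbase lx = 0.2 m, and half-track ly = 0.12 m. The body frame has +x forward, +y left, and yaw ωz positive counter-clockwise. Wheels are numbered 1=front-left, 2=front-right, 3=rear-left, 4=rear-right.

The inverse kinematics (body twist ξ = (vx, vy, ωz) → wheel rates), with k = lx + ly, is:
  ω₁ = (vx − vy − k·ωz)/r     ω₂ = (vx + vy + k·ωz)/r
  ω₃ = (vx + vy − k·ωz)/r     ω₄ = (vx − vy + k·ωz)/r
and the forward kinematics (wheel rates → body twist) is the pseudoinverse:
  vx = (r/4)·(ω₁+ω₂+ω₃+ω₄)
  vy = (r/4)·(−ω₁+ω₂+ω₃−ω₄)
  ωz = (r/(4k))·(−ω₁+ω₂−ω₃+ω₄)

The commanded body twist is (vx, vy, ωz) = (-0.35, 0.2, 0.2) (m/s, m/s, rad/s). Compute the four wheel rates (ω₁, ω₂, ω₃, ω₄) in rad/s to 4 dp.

(-7.6750, -1.0750, -2.6750, -6.0750)

k = lx + ly = 0.2 + 0.12 = 0.3200;  k·ωz = 0.3200·0.2 = 0.0640
ω₁ (FL) = (vx − vy − k·ωz)/r = -0.6140/0.08 = -7.6750
ω₂ (FR) = (vx + vy + k·ωz)/r = -0.0860/0.08 = -1.0750
ω₃ (RL) = (vx + vy − k·ωz)/r = -0.2140/0.08 = -2.6750
ω₄ (RR) = (vx − vy + k·ωz)/r = -0.4860/0.08 = -6.0750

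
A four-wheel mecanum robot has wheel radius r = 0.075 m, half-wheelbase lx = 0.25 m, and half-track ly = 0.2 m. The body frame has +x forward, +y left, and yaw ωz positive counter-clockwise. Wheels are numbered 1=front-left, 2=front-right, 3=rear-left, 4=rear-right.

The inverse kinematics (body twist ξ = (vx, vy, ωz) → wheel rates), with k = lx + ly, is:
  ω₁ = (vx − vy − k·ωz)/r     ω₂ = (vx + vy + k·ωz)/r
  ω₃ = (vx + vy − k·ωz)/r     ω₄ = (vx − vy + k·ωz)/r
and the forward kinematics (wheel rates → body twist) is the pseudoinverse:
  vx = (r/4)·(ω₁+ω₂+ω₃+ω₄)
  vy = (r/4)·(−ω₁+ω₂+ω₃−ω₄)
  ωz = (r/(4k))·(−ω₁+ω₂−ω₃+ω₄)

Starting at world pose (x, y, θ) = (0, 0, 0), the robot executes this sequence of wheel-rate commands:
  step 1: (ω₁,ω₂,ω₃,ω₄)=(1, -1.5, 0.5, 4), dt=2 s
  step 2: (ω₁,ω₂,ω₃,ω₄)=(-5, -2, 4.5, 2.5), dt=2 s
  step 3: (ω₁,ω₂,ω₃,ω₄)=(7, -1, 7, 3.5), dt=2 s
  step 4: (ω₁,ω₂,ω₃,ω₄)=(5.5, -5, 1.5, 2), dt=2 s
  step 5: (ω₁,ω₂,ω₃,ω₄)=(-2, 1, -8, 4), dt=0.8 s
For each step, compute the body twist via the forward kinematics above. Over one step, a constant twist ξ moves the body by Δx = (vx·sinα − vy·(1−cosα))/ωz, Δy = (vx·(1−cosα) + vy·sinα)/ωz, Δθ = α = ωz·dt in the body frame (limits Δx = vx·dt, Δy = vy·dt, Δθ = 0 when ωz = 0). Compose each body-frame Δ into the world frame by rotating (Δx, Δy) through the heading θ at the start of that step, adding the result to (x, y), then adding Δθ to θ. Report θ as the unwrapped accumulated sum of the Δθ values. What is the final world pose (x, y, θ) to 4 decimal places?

(0.1840, -0.6015, -1.1250)

step 1: ξ=(vx,vy,ωz)=(0.0750, -0.1125, 0.0417), dt=2.0 → body Δ=(0.1592, -0.2185, 0.0833) → world pose (0.1592, -0.2185, 0.0833)
step 2: ξ=(vx,vy,ωz)=(0.0000, 0.0938, 0.0417), dt=2.0 → body Δ=(-0.0078, 0.1873, 0.0833) → world pose (0.1358, -0.0325, 0.1667)
step 3: ξ=(vx,vy,ωz)=(0.3094, -0.0844, -0.4792), dt=2.0 → body Δ=(0.4534, -0.4186, -0.9583) → world pose (0.6524, -0.3700, -0.7917)
step 4: ξ=(vx,vy,ωz)=(0.0750, -0.2062, -0.4167), dt=2.0 → body Δ=(-0.0289, -0.4254, -0.8333) → world pose (0.3294, -0.6483, -1.6250)
step 5: ξ=(vx,vy,ωz)=(-0.0938, -0.1687, 0.6250), dt=0.8 → body Δ=(-0.0389, -0.1478, 0.5000) → world pose (0.1840, -0.6015, -1.1250)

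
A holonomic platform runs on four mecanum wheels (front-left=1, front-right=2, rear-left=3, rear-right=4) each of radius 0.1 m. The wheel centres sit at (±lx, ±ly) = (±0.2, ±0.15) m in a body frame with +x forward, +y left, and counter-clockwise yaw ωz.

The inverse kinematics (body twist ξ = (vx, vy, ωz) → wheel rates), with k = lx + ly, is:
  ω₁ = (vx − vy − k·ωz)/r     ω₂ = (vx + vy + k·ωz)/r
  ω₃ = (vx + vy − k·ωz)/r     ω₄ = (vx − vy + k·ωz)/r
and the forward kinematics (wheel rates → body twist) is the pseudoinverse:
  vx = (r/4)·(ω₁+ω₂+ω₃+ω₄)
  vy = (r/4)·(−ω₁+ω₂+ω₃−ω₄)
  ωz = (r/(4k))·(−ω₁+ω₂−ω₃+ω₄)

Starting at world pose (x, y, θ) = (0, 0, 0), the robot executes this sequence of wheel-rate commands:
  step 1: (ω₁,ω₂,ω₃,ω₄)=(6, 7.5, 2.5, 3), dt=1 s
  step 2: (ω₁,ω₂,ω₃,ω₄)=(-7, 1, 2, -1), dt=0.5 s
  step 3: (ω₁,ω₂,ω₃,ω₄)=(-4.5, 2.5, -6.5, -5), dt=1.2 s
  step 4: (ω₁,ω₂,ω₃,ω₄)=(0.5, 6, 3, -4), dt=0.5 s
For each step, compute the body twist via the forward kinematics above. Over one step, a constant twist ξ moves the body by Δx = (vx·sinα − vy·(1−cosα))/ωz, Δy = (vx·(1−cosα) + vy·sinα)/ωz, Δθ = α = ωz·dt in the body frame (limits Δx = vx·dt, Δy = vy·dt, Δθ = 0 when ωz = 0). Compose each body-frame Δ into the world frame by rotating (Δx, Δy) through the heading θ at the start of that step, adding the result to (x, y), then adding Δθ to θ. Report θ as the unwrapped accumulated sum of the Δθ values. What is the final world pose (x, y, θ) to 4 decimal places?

(-0.1271, 0.1922, 0.9964)

step 1: ξ=(vx,vy,ωz)=(0.4750, 0.0250, 0.1429), dt=1.0 → body Δ=(0.4716, 0.0588, 0.1429) → world pose (0.4716, 0.0588, 0.1429)
step 2: ξ=(vx,vy,ωz)=(-0.1250, 0.2750, 0.3571), dt=0.5 → body Δ=(-0.0744, 0.1312, 0.1786) → world pose (0.3793, 0.1781, 0.3214)
step 3: ξ=(vx,vy,ωz)=(-0.3375, 0.1375, 0.6071), dt=1.2 → body Δ=(-0.4276, 0.0097, 0.7286) → world pose (-0.0295, 0.0521, 1.0500)
step 4: ξ=(vx,vy,ωz)=(0.1375, 0.3125, -0.1071), dt=0.5 → body Δ=(0.0729, 0.1543, -0.0536) → world pose (-0.1271, 0.1922, 0.9964)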